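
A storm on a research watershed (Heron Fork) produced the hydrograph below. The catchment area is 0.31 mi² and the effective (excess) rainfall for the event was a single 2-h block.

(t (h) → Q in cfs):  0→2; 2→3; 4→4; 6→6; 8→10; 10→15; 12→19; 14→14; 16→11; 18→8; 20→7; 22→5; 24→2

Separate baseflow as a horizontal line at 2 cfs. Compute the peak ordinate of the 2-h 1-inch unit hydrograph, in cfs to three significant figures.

U_p ≈ 21.3 cfs

Direct runoff: 0.0, 1.0, 2.0, 4.0, 8.0, 13.0, 17.0, 12.0, 9.0, 6.0, 5.0, 3.0, 0.0 cfs; ΣQ_DR = 80.00 cfs, peak = 17.0 cfs.
Runoff depth d = ΣQ_DR·Δt / A = 80.00 × 7200 / (0.31 mi²) = 0.7998 in.
The 1-inch UH is the DRH scaled by (1 in)/d, so U_p = 17.0 × 1/0.7998 = 21.3 cfs.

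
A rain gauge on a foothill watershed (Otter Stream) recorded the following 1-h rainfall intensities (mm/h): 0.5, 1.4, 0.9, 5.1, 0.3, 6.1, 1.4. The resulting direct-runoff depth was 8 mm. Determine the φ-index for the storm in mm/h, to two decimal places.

φ ≈ 1.60 mm/h

Only the 2 blocks with intensity above φ contribute runoff: 5.1, 6.1 mm/h.
Σ(I−φ)·Δt = d  ⇒  (5.1+6.1 − 2φ)·1 = 8
φ = (11.20 − 8/1) / 2 = 1.60 mm/h.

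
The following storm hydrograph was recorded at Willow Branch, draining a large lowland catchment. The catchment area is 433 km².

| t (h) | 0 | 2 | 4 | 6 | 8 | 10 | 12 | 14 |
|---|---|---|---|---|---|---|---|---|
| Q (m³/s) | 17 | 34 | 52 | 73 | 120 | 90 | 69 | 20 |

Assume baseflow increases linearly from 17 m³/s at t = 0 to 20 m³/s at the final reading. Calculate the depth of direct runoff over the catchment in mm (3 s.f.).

Direct runoff: 0.00, 16.57, 34.14, 54.71, 101.29, 70.86, 49.43, 0.00 m³/s; ΣQ_DR = 327.0 m³/s.
V = ΣQ_DR · Δt = 327.0 × 7200 s = 2.354 × 10^6 m³.
Over A = 433 km², depth = V / A = 5.44 mm.

d ≈ 5.44 mm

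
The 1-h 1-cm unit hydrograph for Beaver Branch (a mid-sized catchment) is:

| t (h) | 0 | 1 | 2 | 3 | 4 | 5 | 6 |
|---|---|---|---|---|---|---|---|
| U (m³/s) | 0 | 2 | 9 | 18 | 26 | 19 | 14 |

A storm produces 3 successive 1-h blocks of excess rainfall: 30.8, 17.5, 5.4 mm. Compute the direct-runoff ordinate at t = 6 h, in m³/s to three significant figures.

By discrete convolution, Q_j = Σ (P_i / 10 mm) · U_{j−i}.
At t = 6 h (j=6): Q = (30.8/10)·14 + (17.5/10)·19 + (5.4/10)·26 = 90.4 m³/s.

Q ≈ 90.4 m³/s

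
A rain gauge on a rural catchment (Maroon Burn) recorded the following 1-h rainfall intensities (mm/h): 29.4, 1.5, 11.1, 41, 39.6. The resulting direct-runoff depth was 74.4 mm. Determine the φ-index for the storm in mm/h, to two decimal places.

Only the 3 blocks with intensity above φ contribute runoff: 29.4, 41, 39.6 mm/h.
Σ(I−φ)·Δt = d  ⇒  (29.4+41+39.6 − 3φ)·1 = 74.4
φ = (110.0 − 74.4/1) / 3 = 11.87 mm/h.

φ ≈ 11.87 mm/h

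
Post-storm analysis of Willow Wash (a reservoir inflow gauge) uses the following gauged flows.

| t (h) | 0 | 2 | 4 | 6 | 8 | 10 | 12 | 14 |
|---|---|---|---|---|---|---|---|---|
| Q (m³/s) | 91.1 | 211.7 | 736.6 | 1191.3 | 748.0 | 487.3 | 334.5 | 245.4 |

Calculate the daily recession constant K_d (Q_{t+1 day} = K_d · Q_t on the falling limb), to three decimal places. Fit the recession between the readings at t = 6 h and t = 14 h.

Between t = 6 h and t = 14 h the flow falls from 1191.3 to 245.4 m³/s over 4×2 h = 8 h.
Per-interval ratio K = (245.4/1191.3)^(1/4) = 0.6737; K_d = K^(24/2) = 0.009.

K_d ≈ 0.009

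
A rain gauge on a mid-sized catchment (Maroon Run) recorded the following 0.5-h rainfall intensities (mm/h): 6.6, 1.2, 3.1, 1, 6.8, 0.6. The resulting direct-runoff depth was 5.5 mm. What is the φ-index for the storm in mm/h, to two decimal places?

Only the 3 blocks with intensity above φ contribute runoff: 6.6, 3.1, 6.8 mm/h.
Σ(I−φ)·Δt = d  ⇒  (6.6+3.1+6.8 − 3φ)·0.5 = 5.5
φ = (16.50 − 5.5/0.5) / 3 = 1.83 mm/h.

φ ≈ 1.83 mm/h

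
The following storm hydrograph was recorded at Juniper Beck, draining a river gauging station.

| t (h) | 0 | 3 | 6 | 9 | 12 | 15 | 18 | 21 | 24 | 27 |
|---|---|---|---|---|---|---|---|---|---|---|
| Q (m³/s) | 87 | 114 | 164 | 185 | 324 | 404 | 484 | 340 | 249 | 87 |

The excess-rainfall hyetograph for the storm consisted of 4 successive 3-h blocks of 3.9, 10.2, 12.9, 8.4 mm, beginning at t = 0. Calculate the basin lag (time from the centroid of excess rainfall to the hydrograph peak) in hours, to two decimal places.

Centroid of excess rainfall: t_c = Σ P_i·t̄_i / ΣP_i = 6.6864 h (block centres at 1.5, 4.5, 7.5, 10.5 h).
Hydrograph peak occurs at t = 18 h, so basin lag t_L = 18 − 6.6864 = 11.31 h.

t_L ≈ 11.31 h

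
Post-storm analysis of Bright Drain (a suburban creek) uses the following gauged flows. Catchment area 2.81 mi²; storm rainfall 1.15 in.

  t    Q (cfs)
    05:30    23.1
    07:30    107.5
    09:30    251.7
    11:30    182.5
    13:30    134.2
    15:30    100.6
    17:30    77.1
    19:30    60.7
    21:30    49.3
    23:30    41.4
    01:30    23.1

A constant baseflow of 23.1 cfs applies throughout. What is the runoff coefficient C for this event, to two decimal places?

C ≈ 0.76

ΣQ_DR = 797.1 cfs; V = ΣQ_DR·Δt = 5.739 × 10^6 ft³.
Runoff depth d = V / A = 0.8791 in.
C = d / P = 0.8791 / 1.15 = 0.76.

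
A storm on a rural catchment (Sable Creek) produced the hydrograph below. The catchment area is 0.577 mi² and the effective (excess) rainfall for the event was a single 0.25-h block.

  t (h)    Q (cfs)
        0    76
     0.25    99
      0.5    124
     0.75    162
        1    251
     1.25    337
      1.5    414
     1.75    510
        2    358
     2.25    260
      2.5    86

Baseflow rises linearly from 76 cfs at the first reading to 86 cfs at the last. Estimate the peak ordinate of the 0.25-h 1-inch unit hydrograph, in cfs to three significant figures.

U_p ≈ 356 cfs

Direct runoff: 0.00, 22.00, 46.00, 83.00, 171.00, 256.00, 332.00, 427.00, 274.00, 175.00, 0.00 cfs; ΣQ_DR = 1786 cfs, peak = 427.00 cfs.
Runoff depth d = ΣQ_DR·Δt / A = 1786 × 900 / (0.577 mi²) = 1.199 in.
The 1-inch UH is the DRH scaled by (1 in)/d, so U_p = 427.00 × 1/1.199 = 356 cfs.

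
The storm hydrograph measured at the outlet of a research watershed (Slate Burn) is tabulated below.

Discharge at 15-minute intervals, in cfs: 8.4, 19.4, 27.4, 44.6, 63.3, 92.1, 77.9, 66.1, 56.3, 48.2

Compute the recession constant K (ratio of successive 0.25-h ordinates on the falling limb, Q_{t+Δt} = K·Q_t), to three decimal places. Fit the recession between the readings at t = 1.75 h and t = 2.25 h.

K ≈ 0.854

Using the recession-limb readings at t = 1.75 h and t = 2.25 h: Q falls from 66.1 to 48.2 cfs over 2 intervals.
K = (Q₂/Q₁)^(1/2) = (48.2/66.1)^(1/2) = 0.854.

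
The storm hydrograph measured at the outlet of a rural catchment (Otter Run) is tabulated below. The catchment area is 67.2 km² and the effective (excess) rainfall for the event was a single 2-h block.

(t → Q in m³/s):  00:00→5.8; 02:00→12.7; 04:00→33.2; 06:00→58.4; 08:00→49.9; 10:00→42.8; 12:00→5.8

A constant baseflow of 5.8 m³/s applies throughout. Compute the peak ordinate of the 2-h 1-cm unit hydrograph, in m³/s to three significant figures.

U_p ≈ 29.2 m³/s

Direct runoff: 0.0, 6.9, 27.4, 52.6, 44.1, 37.0, 0.0 m³/s; ΣQ_DR = 168.0 m³/s, peak = 52.6 m³/s.
Runoff depth d = ΣQ_DR·Δt / A = 168.0 × 7200 / (67.2 km²) = 18.00 mm.
The 1-cm UH is the DRH scaled by (10 mm)/d, so U_p = 52.6 × 10/18.00 = 29.2 m³/s.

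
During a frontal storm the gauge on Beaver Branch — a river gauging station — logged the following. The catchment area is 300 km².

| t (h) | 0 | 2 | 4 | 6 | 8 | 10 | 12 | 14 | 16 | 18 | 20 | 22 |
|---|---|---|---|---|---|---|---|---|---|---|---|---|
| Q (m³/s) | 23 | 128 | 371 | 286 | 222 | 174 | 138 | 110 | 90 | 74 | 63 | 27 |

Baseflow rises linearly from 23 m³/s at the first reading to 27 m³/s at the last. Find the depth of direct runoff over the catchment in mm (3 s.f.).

Direct runoff: 0.00, 104.64, 347.27, 261.91, 197.55, 149.18, 112.82, 84.45, 64.09, 47.73, 36.36, 0.00 m³/s; ΣQ_DR = 1406 m³/s.
V = ΣQ_DR · Δt = 1406 × 7200 s = 1.012 × 10^7 m³.
Over A = 300 km², depth = V / A = 33.7 mm.

d ≈ 33.7 mm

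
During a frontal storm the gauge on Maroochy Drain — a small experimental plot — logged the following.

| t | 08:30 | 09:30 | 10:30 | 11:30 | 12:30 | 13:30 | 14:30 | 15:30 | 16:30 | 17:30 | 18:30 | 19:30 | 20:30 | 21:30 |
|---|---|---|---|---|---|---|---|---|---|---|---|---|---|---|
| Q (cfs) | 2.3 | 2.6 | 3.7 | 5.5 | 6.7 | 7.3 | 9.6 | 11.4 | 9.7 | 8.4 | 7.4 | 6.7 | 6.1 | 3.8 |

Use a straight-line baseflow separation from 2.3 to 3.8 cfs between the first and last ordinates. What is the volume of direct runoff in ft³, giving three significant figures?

Direct-runoff ordinates (Q − Q_b): 0.00, 0.18, 1.17, 2.85, 3.94, 4.42, 6.61, 8.29, 6.48, 5.06, 3.95, 3.13, 2.42, 0.00 cfs.
ΣQ_DR = 48.50 cfs.
With Δt = 1 h = 3600 s, V = ΣQ_DR · Δt = 48.50 × 3600 = 1.75 × 10^5 ft³.

V ≈ 1.75 × 10^5 ft³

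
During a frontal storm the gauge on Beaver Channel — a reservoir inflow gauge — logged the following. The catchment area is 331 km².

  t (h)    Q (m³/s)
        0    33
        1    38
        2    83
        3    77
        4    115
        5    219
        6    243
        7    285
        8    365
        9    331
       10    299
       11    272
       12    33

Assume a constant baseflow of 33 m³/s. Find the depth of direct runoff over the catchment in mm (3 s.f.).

d ≈ 21.4 mm

Direct runoff: 0.0, 5.0, 50.0, 44.0, 82.0, 186.0, 210.0, 252.0, 332.0, 298.0, 266.0, 239.0, 0.0 m³/s; ΣQ_DR = 1964 m³/s.
V = ΣQ_DR · Δt = 1964 × 3600 s = 7.070 × 10^6 m³.
Over A = 331 km², depth = V / A = 21.4 mm.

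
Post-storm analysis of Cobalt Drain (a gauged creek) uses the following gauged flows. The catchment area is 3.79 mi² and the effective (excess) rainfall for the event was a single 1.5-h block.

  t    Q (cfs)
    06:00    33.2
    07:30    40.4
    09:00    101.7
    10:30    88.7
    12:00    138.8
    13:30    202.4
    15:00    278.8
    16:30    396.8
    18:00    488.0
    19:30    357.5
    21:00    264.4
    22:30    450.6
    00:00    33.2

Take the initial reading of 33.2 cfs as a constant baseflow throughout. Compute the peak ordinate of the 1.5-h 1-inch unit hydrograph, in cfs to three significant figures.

Direct runoff: 0.0, 7.2, 68.5, 55.5, 105.6, 169.2, 245.6, 363.6, 454.8, 324.3, 231.2, 417.4, 0.0 cfs; ΣQ_DR = 2443 cfs, peak = 454.8 cfs.
Runoff depth d = ΣQ_DR·Δt / A = 2443 × 5400 / (3.79 mi²) = 1.498 in.
The 1-inch UH is the DRH scaled by (1 in)/d, so U_p = 454.8 × 1/1.498 = 304 cfs.

U_p ≈ 304 cfs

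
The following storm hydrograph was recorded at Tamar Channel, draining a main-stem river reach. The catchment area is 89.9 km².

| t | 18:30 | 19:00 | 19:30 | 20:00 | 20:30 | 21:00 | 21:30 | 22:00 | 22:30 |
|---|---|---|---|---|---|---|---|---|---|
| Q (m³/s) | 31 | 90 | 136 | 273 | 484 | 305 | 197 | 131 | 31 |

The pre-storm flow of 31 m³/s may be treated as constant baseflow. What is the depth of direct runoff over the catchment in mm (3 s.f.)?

d ≈ 28.0 mm

Direct runoff: 0.0, 59.0, 105.0, 242.0, 453.0, 274.0, 166.0, 100.0, 0.0 m³/s; ΣQ_DR = 1399 m³/s.
V = ΣQ_DR · Δt = 1399 × 1800 s = 2.518 × 10^6 m³.
Over A = 89.9 km², depth = V / A = 28.0 mm.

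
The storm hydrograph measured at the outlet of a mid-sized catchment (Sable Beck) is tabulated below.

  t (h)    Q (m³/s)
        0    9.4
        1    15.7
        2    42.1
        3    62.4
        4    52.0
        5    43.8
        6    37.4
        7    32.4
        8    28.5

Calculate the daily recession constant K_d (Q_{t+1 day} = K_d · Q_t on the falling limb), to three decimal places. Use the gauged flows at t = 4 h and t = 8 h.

K_d ≈ 0.027

Between t = 4 h and t = 8 h the flow falls from 52.0 to 28.5 m³/s over 4×1 h = 4 h.
Per-interval ratio K = (28.5/52.0)^(1/4) = 0.8604; K_d = K^(24/1) = 0.027.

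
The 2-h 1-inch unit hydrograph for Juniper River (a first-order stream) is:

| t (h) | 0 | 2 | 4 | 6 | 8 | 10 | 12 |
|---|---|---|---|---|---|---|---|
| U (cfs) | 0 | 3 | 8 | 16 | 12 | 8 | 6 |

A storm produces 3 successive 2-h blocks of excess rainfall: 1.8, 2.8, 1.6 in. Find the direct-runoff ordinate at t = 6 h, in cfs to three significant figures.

By discrete convolution, Q_j = Σ (P_i / 1 in) · U_{j−i}.
At t = 6 h (j=3): Q = (1.8/1)·16 + (2.8/1)·8 + (1.6/1)·3 = 56.0 cfs.

Q ≈ 56.0 cfs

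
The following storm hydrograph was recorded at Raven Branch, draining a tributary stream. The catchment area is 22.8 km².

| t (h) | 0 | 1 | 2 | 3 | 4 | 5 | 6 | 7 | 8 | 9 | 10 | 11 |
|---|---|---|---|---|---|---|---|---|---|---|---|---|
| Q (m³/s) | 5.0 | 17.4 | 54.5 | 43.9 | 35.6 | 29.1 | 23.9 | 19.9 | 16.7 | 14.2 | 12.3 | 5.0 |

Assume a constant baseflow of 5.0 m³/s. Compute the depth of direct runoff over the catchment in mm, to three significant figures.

d ≈ 34.3 mm

Direct runoff: 0.0, 12.4, 49.5, 38.9, 30.6, 24.1, 18.9, 14.9, 11.7, 9.2, 7.3, 0.0 m³/s; ΣQ_DR = 217.5 m³/s.
V = ΣQ_DR · Δt = 217.5 × 3600 s = 7.830 × 10^5 m³.
Over A = 22.8 km², depth = V / A = 34.3 mm.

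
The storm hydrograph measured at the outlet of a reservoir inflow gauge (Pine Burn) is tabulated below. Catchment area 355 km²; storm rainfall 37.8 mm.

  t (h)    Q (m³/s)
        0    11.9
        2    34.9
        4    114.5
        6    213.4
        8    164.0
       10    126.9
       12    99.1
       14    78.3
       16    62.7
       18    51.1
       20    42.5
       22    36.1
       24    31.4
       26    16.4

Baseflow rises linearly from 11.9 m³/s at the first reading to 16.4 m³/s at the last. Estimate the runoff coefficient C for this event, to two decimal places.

C ≈ 0.47

ΣQ_DR = 885.1 m³/s; V = ΣQ_DR·Δt = 6.373 × 10^6 m³.
Runoff depth d = V / A = 17.95 mm.
C = d / P = 17.95 / 37.8 = 0.47.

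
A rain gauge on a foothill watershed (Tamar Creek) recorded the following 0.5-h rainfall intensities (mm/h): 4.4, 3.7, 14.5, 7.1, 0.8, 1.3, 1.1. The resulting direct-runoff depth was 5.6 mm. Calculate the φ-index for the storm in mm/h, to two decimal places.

Only the 2 blocks with intensity above φ contribute runoff: 14.5, 7.1 mm/h.
Σ(I−φ)·Δt = d  ⇒  (14.5+7.1 − 2φ)·0.5 = 5.6
φ = (21.60 − 5.6/0.5) / 2 = 5.20 mm/h.

φ ≈ 5.20 mm/h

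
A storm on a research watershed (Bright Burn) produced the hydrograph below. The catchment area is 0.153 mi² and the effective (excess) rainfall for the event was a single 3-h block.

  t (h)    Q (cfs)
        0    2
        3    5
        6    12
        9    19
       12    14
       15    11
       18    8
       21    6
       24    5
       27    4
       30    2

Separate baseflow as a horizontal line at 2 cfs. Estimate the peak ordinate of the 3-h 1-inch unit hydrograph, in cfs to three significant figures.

Direct runoff: 0.0, 3.0, 10.0, 17.0, 12.0, 9.0, 6.0, 4.0, 3.0, 2.0, 0.0 cfs; ΣQ_DR = 66.00 cfs, peak = 17.0 cfs.
Runoff depth d = ΣQ_DR·Δt / A = 66.00 × 10800 / (0.153 mi²) = 2.005 in.
The 1-inch UH is the DRH scaled by (1 in)/d, so U_p = 17.0 × 1/2.005 = 8.48 cfs.

U_p ≈ 8.48 cfs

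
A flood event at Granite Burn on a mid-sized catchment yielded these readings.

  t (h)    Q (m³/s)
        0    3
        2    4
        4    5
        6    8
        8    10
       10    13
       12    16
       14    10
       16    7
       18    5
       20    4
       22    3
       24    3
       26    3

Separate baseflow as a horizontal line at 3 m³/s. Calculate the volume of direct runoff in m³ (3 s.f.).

Direct-runoff ordinates (Q − Q_b): 0.0, 1.0, 2.0, 5.0, 7.0, 10.0, 13.0, 7.0, 4.0, 2.0, 1.0, 0.0, 0.0, 0.0 m³/s.
ΣQ_DR = 52.00 m³/s.
With Δt = 2 h = 7200 s, V = ΣQ_DR · Δt = 52.00 × 7200 = 3.74 × 10^5 m³.

V ≈ 3.74 × 10^5 m³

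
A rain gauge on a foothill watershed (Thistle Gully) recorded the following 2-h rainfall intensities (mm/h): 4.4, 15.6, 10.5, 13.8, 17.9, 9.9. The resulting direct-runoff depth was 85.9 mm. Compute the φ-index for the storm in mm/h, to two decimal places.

φ ≈ 4.95 mm/h

Only the 5 blocks with intensity above φ contribute runoff: 15.6, 10.5, 13.8, 17.9, 9.9 mm/h.
Σ(I−φ)·Δt = d  ⇒  (15.6+10.5+13.8+17.9+9.9 − 5φ)·2 = 85.9
φ = (67.70 − 85.9/2) / 5 = 4.95 mm/h.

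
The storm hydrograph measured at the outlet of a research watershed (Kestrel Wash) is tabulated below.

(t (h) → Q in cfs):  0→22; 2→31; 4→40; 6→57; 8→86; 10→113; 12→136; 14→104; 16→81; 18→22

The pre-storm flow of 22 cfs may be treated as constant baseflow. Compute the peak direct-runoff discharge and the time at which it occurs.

Subtracting baseflow gives direct-runoff ordinates: 0.0, 9.0, 18.0, 35.0, 64.0, 91.0, 114.0, 82.0, 59.0, 0.0 cfs.
The maximum is 114.0 cfs, occurring at the reading for t = 12 h.

Q_p = 114.0 cfs at t = 12 h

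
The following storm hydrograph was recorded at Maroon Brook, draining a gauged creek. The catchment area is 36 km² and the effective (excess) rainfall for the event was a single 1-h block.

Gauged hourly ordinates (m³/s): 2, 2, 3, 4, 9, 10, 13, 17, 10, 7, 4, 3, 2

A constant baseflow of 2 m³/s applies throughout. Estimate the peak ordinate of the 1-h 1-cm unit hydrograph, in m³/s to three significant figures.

Direct runoff: 0.0, 0.0, 1.0, 2.0, 7.0, 8.0, 11.0, 15.0, 8.0, 5.0, 2.0, 1.0, 0.0 m³/s; ΣQ_DR = 60.00 m³/s, peak = 15.0 m³/s.
Runoff depth d = ΣQ_DR·Δt / A = 60.00 × 3600 / (36 km²) = 6.000 mm.
The 1-cm UH is the DRH scaled by (10 mm)/d, so U_p = 15.0 × 10/6.000 = 25.0 m³/s.

U_p ≈ 25.0 m³/s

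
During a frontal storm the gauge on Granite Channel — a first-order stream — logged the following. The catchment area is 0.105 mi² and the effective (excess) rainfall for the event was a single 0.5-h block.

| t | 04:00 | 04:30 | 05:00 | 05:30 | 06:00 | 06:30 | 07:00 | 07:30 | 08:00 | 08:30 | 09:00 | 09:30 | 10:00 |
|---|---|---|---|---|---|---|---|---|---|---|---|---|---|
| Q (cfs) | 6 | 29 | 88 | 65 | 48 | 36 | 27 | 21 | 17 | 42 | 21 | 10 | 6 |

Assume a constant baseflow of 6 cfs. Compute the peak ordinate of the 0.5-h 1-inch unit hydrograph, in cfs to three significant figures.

U_p ≈ 32.9 cfs

Direct runoff: 0.0, 23.0, 82.0, 59.0, 42.0, 30.0, 21.0, 15.0, 11.0, 36.0, 15.0, 4.0, 0.0 cfs; ΣQ_DR = 338.0 cfs, peak = 82.0 cfs.
Runoff depth d = ΣQ_DR·Δt / A = 338.0 × 1800 / (0.105 mi²) = 2.494 in.
The 1-inch UH is the DRH scaled by (1 in)/d, so U_p = 82.0 × 1/2.494 = 32.9 cfs.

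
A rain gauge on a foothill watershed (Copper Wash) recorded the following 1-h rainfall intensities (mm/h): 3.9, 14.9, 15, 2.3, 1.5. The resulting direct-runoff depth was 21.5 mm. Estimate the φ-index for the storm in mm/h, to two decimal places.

φ ≈ 4.20 mm/h

Only the 2 blocks with intensity above φ contribute runoff: 14.9, 15 mm/h.
Σ(I−φ)·Δt = d  ⇒  (14.9+15 − 2φ)·1 = 21.5
φ = (29.90 − 21.5/1) / 2 = 4.20 mm/h.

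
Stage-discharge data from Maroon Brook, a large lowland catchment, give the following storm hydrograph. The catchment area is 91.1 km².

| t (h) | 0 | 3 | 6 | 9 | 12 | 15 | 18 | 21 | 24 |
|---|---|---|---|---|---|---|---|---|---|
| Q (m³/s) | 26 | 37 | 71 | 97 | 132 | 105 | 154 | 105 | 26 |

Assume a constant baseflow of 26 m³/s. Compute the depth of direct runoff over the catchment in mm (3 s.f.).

Direct runoff: 0.0, 11.0, 45.0, 71.0, 106.0, 79.0, 128.0, 79.0, 0.0 m³/s; ΣQ_DR = 519.0 m³/s.
V = ΣQ_DR · Δt = 519.0 × 10800 s = 5.605 × 10^6 m³.
Over A = 91.1 km², depth = V / A = 61.5 mm.

d ≈ 61.5 mm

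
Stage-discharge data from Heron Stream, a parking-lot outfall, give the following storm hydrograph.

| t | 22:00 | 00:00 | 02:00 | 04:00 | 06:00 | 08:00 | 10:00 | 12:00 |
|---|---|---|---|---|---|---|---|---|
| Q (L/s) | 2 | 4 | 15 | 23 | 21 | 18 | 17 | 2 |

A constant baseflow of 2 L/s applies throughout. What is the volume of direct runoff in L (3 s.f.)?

Direct-runoff ordinates (Q − Q_b): 0.0, 2.0, 13.0, 21.0, 19.0, 16.0, 15.0, 0.0 L/s.
ΣQ_DR = 86.00 L/s.
With Δt = 2 h = 7200 s, V = ΣQ_DR · Δt = 86.00 × 7200 = 6.19 × 10^5 L.

V ≈ 6.19 × 10^5 L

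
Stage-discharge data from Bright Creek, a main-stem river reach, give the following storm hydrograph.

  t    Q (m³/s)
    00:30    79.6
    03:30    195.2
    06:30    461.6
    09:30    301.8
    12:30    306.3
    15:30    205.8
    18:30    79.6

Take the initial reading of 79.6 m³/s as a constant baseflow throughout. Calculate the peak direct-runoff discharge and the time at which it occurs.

Q_p = 382.0 m³/s at t = 06:30

Subtracting baseflow gives direct-runoff ordinates: 0.0, 115.6, 382.0, 222.2, 226.7, 126.2, 0.0 m³/s.
The maximum is 382.0 m³/s, occurring at the reading for t = 06:30.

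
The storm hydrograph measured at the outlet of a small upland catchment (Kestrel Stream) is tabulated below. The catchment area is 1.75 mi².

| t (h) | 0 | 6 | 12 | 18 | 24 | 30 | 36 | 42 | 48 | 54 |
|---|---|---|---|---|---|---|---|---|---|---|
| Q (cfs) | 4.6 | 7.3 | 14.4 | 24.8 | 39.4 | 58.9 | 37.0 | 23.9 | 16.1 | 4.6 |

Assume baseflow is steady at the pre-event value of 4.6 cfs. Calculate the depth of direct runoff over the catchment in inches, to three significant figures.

Direct runoff: 0.0, 2.7, 9.8, 20.2, 34.8, 54.3, 32.4, 19.3, 11.5, 0.0 cfs; ΣQ_DR = 185.0 cfs.
V = ΣQ_DR · Δt = 185.0 × 21600 s = 3.996 × 10^6 ft³.
Over A = 1.75 mi², depth = V / A = 0.983 in.

d ≈ 0.983 in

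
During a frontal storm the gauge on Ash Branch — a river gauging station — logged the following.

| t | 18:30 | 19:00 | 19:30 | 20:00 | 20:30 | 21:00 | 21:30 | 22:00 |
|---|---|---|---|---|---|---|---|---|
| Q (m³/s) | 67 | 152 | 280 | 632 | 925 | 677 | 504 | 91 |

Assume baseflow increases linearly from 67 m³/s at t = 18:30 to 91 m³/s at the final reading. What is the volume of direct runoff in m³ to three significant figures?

Direct-runoff ordinates (Q − Q_b): 0.00, 81.57, 206.14, 554.71, 844.29, 592.86, 416.43, 0.00 m³/s.
ΣQ_DR = 2696 m³/s.
With Δt = 0.5 h = 1800 s, V = ΣQ_DR · Δt = 2696 × 1800 = 4.85 × 10^6 m³.

V ≈ 4.85 × 10^6 m³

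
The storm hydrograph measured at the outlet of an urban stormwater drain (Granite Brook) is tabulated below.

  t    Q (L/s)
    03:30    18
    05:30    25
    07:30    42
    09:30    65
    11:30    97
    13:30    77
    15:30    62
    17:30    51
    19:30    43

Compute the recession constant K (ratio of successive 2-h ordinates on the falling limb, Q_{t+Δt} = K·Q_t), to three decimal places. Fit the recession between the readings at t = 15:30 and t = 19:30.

Using the recession-limb readings at t = 15:30 and t = 19:30: Q falls from 62 to 43 L/s over 2 intervals.
K = (Q₂/Q₁)^(1/2) = (43/62)^(1/2) = 0.833.

K ≈ 0.833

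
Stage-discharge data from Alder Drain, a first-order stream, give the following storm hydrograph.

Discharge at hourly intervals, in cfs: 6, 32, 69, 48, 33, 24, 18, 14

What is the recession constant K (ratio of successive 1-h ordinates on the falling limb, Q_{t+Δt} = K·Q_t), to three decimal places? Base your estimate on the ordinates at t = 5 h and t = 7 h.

Using the recession-limb readings at t = 5 h and t = 7 h: Q falls from 24 to 14 cfs over 2 intervals.
K = (Q₂/Q₁)^(1/2) = (14/24)^(1/2) = 0.764.

K ≈ 0.764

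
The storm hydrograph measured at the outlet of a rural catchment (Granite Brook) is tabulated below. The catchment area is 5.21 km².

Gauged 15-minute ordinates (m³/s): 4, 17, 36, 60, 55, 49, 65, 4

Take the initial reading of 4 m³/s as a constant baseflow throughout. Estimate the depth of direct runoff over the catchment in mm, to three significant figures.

Direct runoff: 0.0, 13.0, 32.0, 56.0, 51.0, 45.0, 61.0, 0.0 m³/s; ΣQ_DR = 258.0 m³/s.
V = ΣQ_DR · Δt = 258.0 × 900 s = 2.322 × 10^5 m³.
Over A = 5.21 km², depth = V / A = 44.6 mm.

d ≈ 44.6 mm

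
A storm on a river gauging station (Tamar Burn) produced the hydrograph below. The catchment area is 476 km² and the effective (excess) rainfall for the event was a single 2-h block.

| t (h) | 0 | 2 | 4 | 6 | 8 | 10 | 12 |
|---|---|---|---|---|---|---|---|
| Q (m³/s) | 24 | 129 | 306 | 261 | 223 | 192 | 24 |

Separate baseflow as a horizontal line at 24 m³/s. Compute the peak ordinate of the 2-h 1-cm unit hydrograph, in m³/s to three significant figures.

Direct runoff: 0.0, 105.0, 282.0, 237.0, 199.0, 168.0, 0.0 m³/s; ΣQ_DR = 991.0 m³/s, peak = 282.0 m³/s.
Runoff depth d = ΣQ_DR·Δt / A = 991.0 × 7200 / (476 km²) = 14.99 mm.
The 1-cm UH is the DRH scaled by (10 mm)/d, so U_p = 282.0 × 10/14.99 = 188 m³/s.

U_p ≈ 188 m³/s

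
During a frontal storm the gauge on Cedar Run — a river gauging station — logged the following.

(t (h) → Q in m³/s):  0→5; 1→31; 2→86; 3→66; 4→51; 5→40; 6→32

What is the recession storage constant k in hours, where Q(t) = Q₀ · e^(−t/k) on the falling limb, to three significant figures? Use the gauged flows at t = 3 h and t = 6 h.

On the falling limb, Q drops from 66 to 32 m³/s between t = 3 h and t = 6 h (Δt = 3 h).
k = −Δt / ln(Q₂/Q₁) = −3 / ln(32/66) = 4.14 h.

k ≈ 4.14 h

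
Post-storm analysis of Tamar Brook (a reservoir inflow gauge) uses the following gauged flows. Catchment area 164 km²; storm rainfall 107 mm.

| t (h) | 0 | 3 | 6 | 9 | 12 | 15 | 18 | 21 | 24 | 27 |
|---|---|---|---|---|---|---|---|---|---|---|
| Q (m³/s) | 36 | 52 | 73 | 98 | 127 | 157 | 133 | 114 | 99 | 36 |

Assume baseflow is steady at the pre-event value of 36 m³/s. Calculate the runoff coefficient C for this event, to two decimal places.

C ≈ 0.35

ΣQ_DR = 565.0 m³/s; V = ΣQ_DR·Δt = 6.102 × 10^6 m³.
Runoff depth d = V / A = 37.21 mm.
C = d / P = 37.21 / 107 = 0.35.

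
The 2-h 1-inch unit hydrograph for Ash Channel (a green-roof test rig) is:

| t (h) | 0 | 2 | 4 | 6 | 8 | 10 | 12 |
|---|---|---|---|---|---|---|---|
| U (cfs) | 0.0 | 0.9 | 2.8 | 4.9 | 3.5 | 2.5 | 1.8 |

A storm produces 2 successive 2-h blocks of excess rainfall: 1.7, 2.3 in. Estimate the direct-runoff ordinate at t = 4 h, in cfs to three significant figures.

By discrete convolution, Q_j = Σ (P_i / 1 in) · U_{j−i}.
At t = 4 h (j=2): Q = (1.7/1)·2.8 + (2.3/1)·0.9 = 6.83 cfs.

Q ≈ 6.83 cfs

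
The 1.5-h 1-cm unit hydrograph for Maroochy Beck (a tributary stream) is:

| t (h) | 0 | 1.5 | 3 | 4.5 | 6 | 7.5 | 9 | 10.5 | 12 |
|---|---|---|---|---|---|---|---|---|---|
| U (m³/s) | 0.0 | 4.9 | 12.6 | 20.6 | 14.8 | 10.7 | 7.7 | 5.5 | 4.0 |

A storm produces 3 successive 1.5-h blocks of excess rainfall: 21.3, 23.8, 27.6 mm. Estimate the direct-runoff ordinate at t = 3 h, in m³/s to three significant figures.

By discrete convolution, Q_j = Σ (P_i / 10 mm) · U_{j−i}.
At t = 3 h (j=2): Q = (21.3/10)·12.6 + (23.8/10)·4.9 + (27.6/10)·0.0 = 38.5 m³/s.

Q ≈ 38.5 m³/s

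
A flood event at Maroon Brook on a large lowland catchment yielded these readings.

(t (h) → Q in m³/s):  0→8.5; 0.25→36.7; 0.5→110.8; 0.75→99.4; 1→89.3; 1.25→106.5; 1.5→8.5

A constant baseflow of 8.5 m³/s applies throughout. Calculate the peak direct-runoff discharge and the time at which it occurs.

Q_p = 102.3 m³/s at t = 0.5 h

Subtracting baseflow gives direct-runoff ordinates: 0.0, 28.2, 102.3, 90.9, 80.8, 98.0, 0.0 m³/s.
The maximum is 102.3 m³/s, occurring at the reading for t = 0.5 h.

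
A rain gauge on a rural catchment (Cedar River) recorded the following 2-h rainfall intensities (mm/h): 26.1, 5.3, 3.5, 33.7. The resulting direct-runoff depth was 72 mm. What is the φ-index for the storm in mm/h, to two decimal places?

φ ≈ 11.90 mm/h

Only the 2 blocks with intensity above φ contribute runoff: 26.1, 33.7 mm/h.
Σ(I−φ)·Δt = d  ⇒  (26.1+33.7 − 2φ)·2 = 72
φ = (59.80 − 72/2) / 2 = 11.90 mm/h.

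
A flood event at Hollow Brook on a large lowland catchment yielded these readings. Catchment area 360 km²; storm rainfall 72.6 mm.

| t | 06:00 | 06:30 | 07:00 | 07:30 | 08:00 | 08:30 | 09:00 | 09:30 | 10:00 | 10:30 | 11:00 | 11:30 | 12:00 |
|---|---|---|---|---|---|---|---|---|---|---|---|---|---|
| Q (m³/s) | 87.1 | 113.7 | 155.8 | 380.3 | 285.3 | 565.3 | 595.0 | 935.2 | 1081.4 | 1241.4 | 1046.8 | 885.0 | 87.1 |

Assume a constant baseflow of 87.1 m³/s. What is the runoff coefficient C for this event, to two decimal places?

ΣQ_DR = 6327 m³/s; V = ΣQ_DR·Δt = 1.139 × 10^7 m³.
Runoff depth d = V / A = 31.64 mm.
C = d / P = 31.64 / 72.6 = 0.44.

C ≈ 0.44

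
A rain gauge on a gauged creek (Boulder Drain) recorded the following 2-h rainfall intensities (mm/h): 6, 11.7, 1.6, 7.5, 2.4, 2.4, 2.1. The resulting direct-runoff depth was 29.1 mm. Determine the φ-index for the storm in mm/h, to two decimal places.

φ ≈ 3.55 mm/h

Only the 3 blocks with intensity above φ contribute runoff: 6, 11.7, 7.5 mm/h.
Σ(I−φ)·Δt = d  ⇒  (6+11.7+7.5 − 3φ)·2 = 29.1
φ = (25.20 − 29.1/2) / 3 = 3.55 mm/h.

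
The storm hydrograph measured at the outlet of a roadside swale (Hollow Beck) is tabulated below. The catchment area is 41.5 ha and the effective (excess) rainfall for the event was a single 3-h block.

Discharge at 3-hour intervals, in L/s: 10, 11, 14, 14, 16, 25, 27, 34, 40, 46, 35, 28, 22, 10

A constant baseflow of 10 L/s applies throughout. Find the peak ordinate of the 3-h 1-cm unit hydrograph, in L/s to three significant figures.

Direct runoff: 0.0, 1.0, 4.0, 4.0, 6.0, 15.0, 17.0, 24.0, 30.0, 36.0, 25.0, 18.0, 12.0, 0.0 L/s; ΣQ_DR = 192.0 L/s, peak = 36.0 L/s.
Runoff depth d = ΣQ_DR·Δt / A = 192.0 × 10800 / (41.5 ha) = 4.997 mm.
The 1-cm UH is the DRH scaled by (10 mm)/d, so U_p = 36.0 × 10/4.997 = 72.0 L/s.

U_p ≈ 72.0 L/s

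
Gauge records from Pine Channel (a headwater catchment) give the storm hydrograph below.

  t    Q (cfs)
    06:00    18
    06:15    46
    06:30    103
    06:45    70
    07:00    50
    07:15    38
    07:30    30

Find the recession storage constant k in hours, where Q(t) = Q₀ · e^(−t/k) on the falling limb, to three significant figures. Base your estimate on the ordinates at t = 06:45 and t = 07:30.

k ≈ 0.885 h

On the falling limb, Q drops from 70 to 30 cfs between t = 06:45 and t = 07:30 (Δt = 0.75 h).
k = −Δt / ln(Q₂/Q₁) = −0.75 / ln(30/70) = 0.885 h.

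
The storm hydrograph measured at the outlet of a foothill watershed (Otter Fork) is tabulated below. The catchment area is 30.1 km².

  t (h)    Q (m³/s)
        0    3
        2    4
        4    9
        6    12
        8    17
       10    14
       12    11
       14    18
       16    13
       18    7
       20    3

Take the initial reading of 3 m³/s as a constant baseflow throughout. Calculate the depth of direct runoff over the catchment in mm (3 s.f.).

Direct runoff: 0.0, 1.0, 6.0, 9.0, 14.0, 11.0, 8.0, 15.0, 10.0, 4.0, 0.0 m³/s; ΣQ_DR = 78.00 m³/s.
V = ΣQ_DR · Δt = 78.00 × 7200 s = 5.616 × 10^5 m³.
Over A = 30.1 km², depth = V / A = 18.7 mm.

d ≈ 18.7 mm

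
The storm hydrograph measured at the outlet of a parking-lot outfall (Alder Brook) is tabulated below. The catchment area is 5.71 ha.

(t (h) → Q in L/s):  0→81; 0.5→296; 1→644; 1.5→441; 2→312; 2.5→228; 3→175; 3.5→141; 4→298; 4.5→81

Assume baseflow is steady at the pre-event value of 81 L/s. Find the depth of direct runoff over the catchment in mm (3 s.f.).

Direct runoff: 0.0, 215.0, 563.0, 360.0, 231.0, 147.0, 94.0, 60.0, 217.0, 0.0 L/s; ΣQ_DR = 1887 L/s.
V = ΣQ_DR · Δt = 1887 × 1800 s = 3.397 × 10^6 L.
Over A = 5.71 ha, depth = V / A = 59.5 mm.

d ≈ 59.5 mm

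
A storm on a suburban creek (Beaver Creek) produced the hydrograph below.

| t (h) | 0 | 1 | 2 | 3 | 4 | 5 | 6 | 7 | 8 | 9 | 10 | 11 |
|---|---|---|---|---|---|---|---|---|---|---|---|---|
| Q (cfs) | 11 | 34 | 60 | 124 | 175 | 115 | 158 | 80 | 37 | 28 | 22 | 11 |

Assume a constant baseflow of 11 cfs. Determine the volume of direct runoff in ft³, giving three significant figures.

V ≈ 2.60 × 10^6 ft³

Direct-runoff ordinates (Q − Q_b): 0.0, 23.0, 49.0, 113.0, 164.0, 104.0, 147.0, 69.0, 26.0, 17.0, 11.0, 0.0 cfs.
ΣQ_DR = 723.0 cfs.
With Δt = 1 h = 3600 s, V = ΣQ_DR · Δt = 723.0 × 3600 = 2.60 × 10^6 ft³.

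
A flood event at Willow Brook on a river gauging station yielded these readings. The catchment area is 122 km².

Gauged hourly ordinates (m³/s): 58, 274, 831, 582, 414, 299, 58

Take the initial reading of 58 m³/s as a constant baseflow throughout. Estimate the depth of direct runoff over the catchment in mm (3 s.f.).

d ≈ 62.3 mm

Direct runoff: 0.0, 216.0, 773.0, 524.0, 356.0, 241.0, 0.0 m³/s; ΣQ_DR = 2110 m³/s.
V = ΣQ_DR · Δt = 2110 × 3600 s = 7.596 × 10^6 m³.
Over A = 122 km², depth = V / A = 62.3 mm.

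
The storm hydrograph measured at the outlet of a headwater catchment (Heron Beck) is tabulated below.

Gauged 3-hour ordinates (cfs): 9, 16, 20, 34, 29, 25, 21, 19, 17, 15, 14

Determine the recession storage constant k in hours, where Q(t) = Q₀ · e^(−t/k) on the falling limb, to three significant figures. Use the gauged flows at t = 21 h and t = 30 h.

On the falling limb, Q drops from 19 to 14 cfs between t = 21 h and t = 30 h (Δt = 9 h).
k = −Δt / ln(Q₂/Q₁) = −9 / ln(14/19) = 29.5 h.

k ≈ 29.5 h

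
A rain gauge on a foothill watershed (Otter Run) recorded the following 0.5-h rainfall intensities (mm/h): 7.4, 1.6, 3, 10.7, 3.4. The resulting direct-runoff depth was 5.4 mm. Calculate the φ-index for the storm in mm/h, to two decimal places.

φ ≈ 3.65 mm/h

Only the 2 blocks with intensity above φ contribute runoff: 7.4, 10.7 mm/h.
Σ(I−φ)·Δt = d  ⇒  (7.4+10.7 − 2φ)·0.5 = 5.4
φ = (18.10 − 5.4/0.5) / 2 = 3.65 mm/h.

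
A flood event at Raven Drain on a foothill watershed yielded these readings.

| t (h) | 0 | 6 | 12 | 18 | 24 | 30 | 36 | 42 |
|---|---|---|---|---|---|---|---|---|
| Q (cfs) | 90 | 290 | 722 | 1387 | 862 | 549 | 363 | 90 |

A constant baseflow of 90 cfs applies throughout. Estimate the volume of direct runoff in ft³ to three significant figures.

Direct-runoff ordinates (Q − Q_b): 0.0, 200.0, 632.0, 1297.0, 772.0, 459.0, 273.0, 0.0 cfs.
ΣQ_DR = 3633 cfs.
With Δt = 6 h = 21600 s, V = ΣQ_DR · Δt = 3633 × 21600 = 7.85 × 10^7 ft³.

V ≈ 7.85 × 10^7 ft³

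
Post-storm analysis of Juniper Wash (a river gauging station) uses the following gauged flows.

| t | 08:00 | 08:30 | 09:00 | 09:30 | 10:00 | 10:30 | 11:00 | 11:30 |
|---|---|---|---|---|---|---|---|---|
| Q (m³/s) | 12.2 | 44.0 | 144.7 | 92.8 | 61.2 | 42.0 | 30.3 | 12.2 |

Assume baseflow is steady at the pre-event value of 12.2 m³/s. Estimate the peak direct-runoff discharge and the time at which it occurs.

Q_p = 132.5 m³/s at t = 09:00

Subtracting baseflow gives direct-runoff ordinates: 0.0, 31.8, 132.5, 80.6, 49.0, 29.8, 18.1, 0.0 m³/s.
The maximum is 132.5 m³/s, occurring at the reading for t = 09:00.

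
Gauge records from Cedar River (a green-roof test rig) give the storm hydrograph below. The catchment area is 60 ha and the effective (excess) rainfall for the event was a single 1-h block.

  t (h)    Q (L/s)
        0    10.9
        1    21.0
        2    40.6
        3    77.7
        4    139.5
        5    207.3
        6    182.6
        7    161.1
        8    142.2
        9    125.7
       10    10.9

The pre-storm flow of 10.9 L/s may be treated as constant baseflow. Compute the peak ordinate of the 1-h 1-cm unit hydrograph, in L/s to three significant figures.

Direct runoff: 0.0, 10.1, 29.7, 66.8, 128.6, 196.4, 171.7, 150.2, 131.3, 114.8, 0.0 L/s; ΣQ_DR = 999.6 L/s, peak = 196.4 L/s.
Runoff depth d = ΣQ_DR·Δt / A = 999.6 × 3600 / (60 ha) = 5.998 mm.
The 1-cm UH is the DRH scaled by (10 mm)/d, so U_p = 196.4 × 10/5.998 = 327 L/s.

U_p ≈ 327 L/s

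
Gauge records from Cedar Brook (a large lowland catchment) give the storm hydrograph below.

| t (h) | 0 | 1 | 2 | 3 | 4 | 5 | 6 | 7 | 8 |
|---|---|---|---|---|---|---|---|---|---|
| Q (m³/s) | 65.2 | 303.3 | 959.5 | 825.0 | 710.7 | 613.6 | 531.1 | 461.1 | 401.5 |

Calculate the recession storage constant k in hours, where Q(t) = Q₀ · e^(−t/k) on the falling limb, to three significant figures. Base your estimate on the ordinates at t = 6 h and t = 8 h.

k ≈ 7.15 h

On the falling limb, Q drops from 531.1 to 401.5 m³/s between t = 6 h and t = 8 h (Δt = 2 h).
k = −Δt / ln(Q₂/Q₁) = −2 / ln(401.5/531.1) = 7.15 h.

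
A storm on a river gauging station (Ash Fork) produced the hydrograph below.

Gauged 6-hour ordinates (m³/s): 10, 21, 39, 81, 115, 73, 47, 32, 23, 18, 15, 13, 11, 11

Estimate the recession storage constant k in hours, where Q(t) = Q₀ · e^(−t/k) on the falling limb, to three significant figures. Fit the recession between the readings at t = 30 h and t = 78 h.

k ≈ 25.4 h

On the falling limb, Q drops from 73 to 11 m³/s between t = 30 h and t = 78 h (Δt = 48 h).
k = −Δt / ln(Q₂/Q₁) = −48 / ln(11/73) = 25.4 h.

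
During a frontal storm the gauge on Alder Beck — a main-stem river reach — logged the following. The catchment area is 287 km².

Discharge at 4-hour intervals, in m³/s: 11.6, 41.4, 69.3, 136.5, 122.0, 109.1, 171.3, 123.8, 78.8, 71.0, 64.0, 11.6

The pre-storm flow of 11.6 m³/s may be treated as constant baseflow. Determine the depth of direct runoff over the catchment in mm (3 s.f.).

d ≈ 43.7 mm

Direct runoff: 0.0, 29.8, 57.7, 124.9, 110.4, 97.5, 159.7, 112.2, 67.2, 59.4, 52.4, 0.0 m³/s; ΣQ_DR = 871.2 m³/s.
V = ΣQ_DR · Δt = 871.2 × 14400 s = 1.255 × 10^7 m³.
Over A = 287 km², depth = V / A = 43.7 mm.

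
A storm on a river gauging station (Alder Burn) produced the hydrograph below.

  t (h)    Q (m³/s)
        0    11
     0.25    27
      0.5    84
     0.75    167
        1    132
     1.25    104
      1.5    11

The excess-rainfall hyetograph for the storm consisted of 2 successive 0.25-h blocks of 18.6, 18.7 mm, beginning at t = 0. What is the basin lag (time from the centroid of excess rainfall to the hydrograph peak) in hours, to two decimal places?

Centroid of excess rainfall: t_c = Σ P_i·t̄_i / ΣP_i = 0.2503 h (block centres at 0.125, 0.375 h).
Hydrograph peak occurs at t = 0.75 h, so basin lag t_L = 0.75 − 0.2503 = 0.50 h.

t_L ≈ 0.50 h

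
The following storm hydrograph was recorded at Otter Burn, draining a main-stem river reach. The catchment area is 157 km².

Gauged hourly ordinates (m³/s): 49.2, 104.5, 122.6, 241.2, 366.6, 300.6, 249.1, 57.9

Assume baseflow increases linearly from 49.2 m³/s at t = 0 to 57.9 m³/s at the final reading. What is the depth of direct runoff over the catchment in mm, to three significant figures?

Direct runoff: 0.00, 54.06, 70.91, 188.27, 312.43, 245.19, 192.44, 0.00 m³/s; ΣQ_DR = 1063 m³/s.
V = ΣQ_DR · Δt = 1063 × 3600 s = 3.828 × 10^6 m³.
Over A = 157 km², depth = V / A = 24.4 mm.

d ≈ 24.4 mm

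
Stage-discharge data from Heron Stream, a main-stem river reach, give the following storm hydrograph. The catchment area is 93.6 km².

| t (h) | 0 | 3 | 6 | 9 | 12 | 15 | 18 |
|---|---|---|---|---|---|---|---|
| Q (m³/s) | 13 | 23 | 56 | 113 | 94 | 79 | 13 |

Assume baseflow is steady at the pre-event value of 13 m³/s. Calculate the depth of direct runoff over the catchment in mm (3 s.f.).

d ≈ 34.6 mm

Direct runoff: 0.0, 10.0, 43.0, 100.0, 81.0, 66.0, 0.0 m³/s; ΣQ_DR = 300.0 m³/s.
V = ΣQ_DR · Δt = 300.0 × 10800 s = 3.240 × 10^6 m³.
Over A = 93.6 km², depth = V / A = 34.6 mm.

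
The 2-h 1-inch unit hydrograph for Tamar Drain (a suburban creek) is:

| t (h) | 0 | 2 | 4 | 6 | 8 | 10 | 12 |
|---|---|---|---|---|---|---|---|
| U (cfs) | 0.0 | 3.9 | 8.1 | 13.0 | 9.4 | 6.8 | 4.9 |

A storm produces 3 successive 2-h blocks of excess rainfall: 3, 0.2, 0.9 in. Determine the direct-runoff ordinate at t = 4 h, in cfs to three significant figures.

Q ≈ 25.1 cfs

By discrete convolution, Q_j = Σ (P_i / 1 in) · U_{j−i}.
At t = 4 h (j=2): Q = (3/1)·8.1 + (0.2/1)·3.9 + (0.9/1)·0.0 = 25.1 cfs.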